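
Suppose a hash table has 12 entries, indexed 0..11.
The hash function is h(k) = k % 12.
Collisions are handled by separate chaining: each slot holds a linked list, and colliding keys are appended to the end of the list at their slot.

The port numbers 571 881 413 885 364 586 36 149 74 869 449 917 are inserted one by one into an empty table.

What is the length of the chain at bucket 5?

6

571 → bucket 7
881 → bucket 5
413 → bucket 5 (collision)
885 → bucket 9
364 → bucket 4
586 → bucket 10
36 → bucket 0
149 → bucket 5 (collision)
74 → bucket 2
869 → bucket 5 (collision)
449 → bucket 5 (collision)
917 → bucket 5 (collision)
Final buckets:
0: 36
1: ∅
2: 74
3: ∅
4: 364
5: 881 -> 413 -> 149 -> 869 -> 449 -> 917
6: ∅
7: 571
8: ∅
9: 885
10: 586
11: ∅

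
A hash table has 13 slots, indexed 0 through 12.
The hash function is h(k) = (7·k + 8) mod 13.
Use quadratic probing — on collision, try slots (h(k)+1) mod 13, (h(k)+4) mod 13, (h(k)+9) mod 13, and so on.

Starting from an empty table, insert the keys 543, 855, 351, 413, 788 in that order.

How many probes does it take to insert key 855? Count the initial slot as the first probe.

543 hashes to 0; slot 0 is free => place at 0.
855 hashes to 0; 0 taken => place at 1.
351 hashes to 8; slot 8 is free => place at 8.
413 hashes to 0; 0,1 taken => place at 4.
788 hashes to 12; slot 12 is free => place at 12.
Table: [543, 855, ., ., 413, ., ., ., 351, ., ., ., 788]

2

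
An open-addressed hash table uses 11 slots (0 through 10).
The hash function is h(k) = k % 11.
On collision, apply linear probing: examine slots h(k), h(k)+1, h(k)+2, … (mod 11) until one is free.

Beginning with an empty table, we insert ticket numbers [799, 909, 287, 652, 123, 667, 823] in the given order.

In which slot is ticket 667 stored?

9

799 hashes to 7; slot 7 is free -> place at 7.
909 hashes to 7; 7 taken -> place at 8.
287 hashes to 1; slot 1 is free -> place at 1.
652 hashes to 3; slot 3 is free -> place at 3.
123 hashes to 2; slot 2 is free -> place at 2.
667 hashes to 7; 7,8 taken -> place at 9.
823 hashes to 9; 9 taken -> place at 10.
Table: [-, 287, 123, 652, -, -, -, 799, 909, 667, 823]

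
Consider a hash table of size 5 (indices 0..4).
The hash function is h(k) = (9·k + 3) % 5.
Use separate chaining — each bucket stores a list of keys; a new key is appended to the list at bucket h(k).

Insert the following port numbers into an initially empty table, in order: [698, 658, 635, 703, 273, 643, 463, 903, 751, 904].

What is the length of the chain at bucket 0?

7

698 → bucket 0
658 → bucket 0 (collision)
635 → bucket 3
703 → bucket 0 (collision)
273 → bucket 0 (collision)
643 → bucket 0 (collision)
463 → bucket 0 (collision)
903 → bucket 0 (collision)
751 → bucket 2
904 → bucket 4
Final buckets:
0: 698 -> 658 -> 703 -> 273 -> 643 -> 463 -> 903
1: —
2: 751
3: 635
4: 904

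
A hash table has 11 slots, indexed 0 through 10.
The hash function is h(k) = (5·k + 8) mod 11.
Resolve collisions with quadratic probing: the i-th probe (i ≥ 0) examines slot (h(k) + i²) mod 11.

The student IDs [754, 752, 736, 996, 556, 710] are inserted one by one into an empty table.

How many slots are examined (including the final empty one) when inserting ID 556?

5

754 hashes to 5; slot 5 is free => place at 5.
752 hashes to 6; slot 6 is free => place at 6.
736 hashes to 3; slot 3 is free => place at 3.
996 hashes to 5; 5,6 taken => place at 9.
556 hashes to 5; 5,6,9,3 taken => place at 10.
710 hashes to 5; 5,6,9,3,10 taken => place at 8.
Table: [., ., ., 736, ., 754, 752, ., 710, 996, 556]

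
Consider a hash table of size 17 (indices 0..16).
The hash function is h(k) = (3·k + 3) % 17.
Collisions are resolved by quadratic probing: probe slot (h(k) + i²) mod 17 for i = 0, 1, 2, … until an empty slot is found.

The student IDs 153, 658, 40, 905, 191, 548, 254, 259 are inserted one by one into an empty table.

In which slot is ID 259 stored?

7

153: h=3 -> slot 3
658: h=5 -> slot 5
40: h=4 -> slot 4
905: h=15 -> slot 15
191: h=15, probe 15,16 -> slot 16
548: h=15, probe 15,16,2 -> slot 2
254: h=0 -> slot 0
259: h=15, probe 15,16,2,7 -> slot 7
Table: [254, ∅, 548, 153, 40, 658, ∅, 259, ∅, ∅, ∅, ∅, ∅, ∅, ∅, 905, 191]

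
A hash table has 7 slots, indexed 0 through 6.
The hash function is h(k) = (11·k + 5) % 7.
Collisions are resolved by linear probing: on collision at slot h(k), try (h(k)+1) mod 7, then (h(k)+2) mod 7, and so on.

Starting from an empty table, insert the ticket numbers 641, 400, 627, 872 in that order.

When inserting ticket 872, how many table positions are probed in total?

Insert 641: h=0, slot 0 empty → index 0.
Insert 400: h=2, slot 2 empty → index 2.
Insert 627: h=0, slot 0 occupied → index 1.
Insert 872: h=0, slots 0,1,2 occupied → index 3.
Table: [641, 627, 400, 872, ∅, ∅, ∅]

4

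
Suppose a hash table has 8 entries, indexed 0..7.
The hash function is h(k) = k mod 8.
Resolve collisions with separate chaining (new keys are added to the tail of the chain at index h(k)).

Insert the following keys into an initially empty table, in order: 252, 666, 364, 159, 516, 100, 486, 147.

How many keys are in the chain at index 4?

4

Insert 252: h=4, bucket 4 empty → new chain.
Insert 666: h=2, bucket 2 empty → new chain.
Insert 364: h=4, bucket 4 nonempty → append to chain.
Insert 159: h=7, bucket 7 empty → new chain.
Insert 516: h=4, bucket 4 nonempty → append to chain.
Insert 100: h=4, bucket 4 nonempty → append to chain.
Insert 486: h=6, bucket 6 empty → new chain.
Insert 147: h=3, bucket 3 empty → new chain.
Final buckets:
0: ∅
1: ∅
2: 666
3: 147
4: 252 -> 364 -> 516 -> 100
5: ∅
6: 486
7: 159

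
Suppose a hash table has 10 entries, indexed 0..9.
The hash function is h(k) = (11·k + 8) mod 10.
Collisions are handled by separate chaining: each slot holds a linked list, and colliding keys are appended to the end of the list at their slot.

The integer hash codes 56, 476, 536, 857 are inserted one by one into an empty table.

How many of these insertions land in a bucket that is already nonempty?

Insert 56: h=4, bucket 4 empty -> new chain.
Insert 476: h=4, bucket 4 nonempty -> append to chain.
Insert 536: h=4, bucket 4 nonempty -> append to chain.
Insert 857: h=5, bucket 5 empty -> new chain.
Final buckets:
0: -
1: -
2: -
3: -
4: 56 -> 476 -> 536
5: 857
6: -
7: -
8: -
9: -

2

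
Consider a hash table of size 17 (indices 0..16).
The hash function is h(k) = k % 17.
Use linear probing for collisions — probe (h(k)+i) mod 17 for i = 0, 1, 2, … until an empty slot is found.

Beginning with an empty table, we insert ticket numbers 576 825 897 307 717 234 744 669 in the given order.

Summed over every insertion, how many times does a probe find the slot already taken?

Insert 576: h=15, slot 15 empty -> index 15.
Insert 825: h=9, slot 9 empty -> index 9.
Insert 897: h=13, slot 13 empty -> index 13.
Insert 307: h=1, slot 1 empty -> index 1.
Insert 717: h=3, slot 3 empty -> index 3.
Insert 234: h=13, slot 13 occupied -> index 14.
Insert 744: h=13, slots 13,14,15 occupied -> index 16.
Insert 669: h=6, slot 6 empty -> index 6.
Table: [—, 307, —, 717, —, —, 669, —, —, 825, —, —, —, 897, 234, 576, 744]

4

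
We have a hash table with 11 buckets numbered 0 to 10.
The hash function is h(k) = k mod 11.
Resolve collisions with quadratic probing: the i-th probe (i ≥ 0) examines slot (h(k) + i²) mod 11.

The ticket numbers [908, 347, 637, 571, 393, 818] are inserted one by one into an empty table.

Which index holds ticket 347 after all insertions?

Insert 908: h=6, slot 6 empty → index 6.
Insert 347: h=6, slot 6 occupied → index 7.
Insert 637: h=10, slot 10 empty → index 10.
Insert 571: h=10, slot 10 occupied → index 0.
Insert 393: h=8, slot 8 empty → index 8.
Insert 818: h=4, slot 4 empty → index 4.
Table: [571, _, _, _, 818, _, 908, 347, 393, _, 637]

7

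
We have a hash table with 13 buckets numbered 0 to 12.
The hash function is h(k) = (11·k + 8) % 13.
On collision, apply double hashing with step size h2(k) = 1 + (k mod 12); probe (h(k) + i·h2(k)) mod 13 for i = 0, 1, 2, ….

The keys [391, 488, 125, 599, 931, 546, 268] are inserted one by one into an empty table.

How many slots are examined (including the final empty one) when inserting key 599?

Insert 391: h=6, slot 6 empty -> index 6.
Insert 488: h=7, slot 7 empty -> index 7.
Insert 125: h=5, slot 5 empty -> index 5.
Insert 599: h=6, h2=12, slots 6,5 occupied -> index 4.
Insert 931: h=5, h2=8, slot 5 occupied -> index 0.
Insert 546: h=8, slot 8 empty -> index 8.
Insert 268: h=5, h2=5, slot 5 occupied -> index 10.
Table: [931, -, -, -, 599, 125, 391, 488, 546, -, 268, -, -]

3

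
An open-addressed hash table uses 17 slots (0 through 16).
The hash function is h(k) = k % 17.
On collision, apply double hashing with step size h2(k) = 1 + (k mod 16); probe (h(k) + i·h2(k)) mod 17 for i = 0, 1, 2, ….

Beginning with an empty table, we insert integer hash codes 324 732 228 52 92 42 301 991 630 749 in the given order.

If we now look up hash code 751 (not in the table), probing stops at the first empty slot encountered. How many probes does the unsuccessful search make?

324 hashes to 1; slot 1 is free -> place at 1.
732 hashes to 1, h2=13; 1 taken -> place at 14.
228 hashes to 7; slot 7 is free -> place at 7.
52 hashes to 1, h2=5; 1 taken -> place at 6.
92 hashes to 7, h2=13; 7 taken -> place at 3.
42 hashes to 8; slot 8 is free -> place at 8.
301 hashes to 12; slot 12 is free -> place at 12.
991 hashes to 5; slot 5 is free -> place at 5.
630 hashes to 1, h2=7; 1,8 taken -> place at 15.
749 hashes to 1, h2=14; 1,15,12 taken -> place at 9.
Table: [_, 324, _, 92, _, 991, 52, 228, 42, 749, _, _, 301, _, 732, 630, _]
Lookup 751: h=3, h2=16, probe 3,2 → slot 2 empty, not found.

2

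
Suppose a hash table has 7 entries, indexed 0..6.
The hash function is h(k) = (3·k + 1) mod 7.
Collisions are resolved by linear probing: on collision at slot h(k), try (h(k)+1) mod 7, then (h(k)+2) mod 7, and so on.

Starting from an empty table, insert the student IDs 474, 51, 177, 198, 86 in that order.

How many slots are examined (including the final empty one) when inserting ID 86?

Insert 474: h=2, slot 2 empty => index 2.
Insert 51: h=0, slot 0 empty => index 0.
Insert 177: h=0, slot 0 occupied => index 1.
Insert 198: h=0, slots 0,1,2 occupied => index 3.
Insert 86: h=0, slots 0,1,2,3 occupied => index 4.
Table: [51, 177, 474, 198, 86, —, —]

5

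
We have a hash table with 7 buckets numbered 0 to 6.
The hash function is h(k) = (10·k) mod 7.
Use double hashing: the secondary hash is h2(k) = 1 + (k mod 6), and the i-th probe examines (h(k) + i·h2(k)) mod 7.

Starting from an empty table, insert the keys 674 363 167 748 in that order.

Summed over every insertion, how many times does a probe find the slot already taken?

674 hashes to 6; slot 6 is free -> place at 6.
363 hashes to 4; slot 4 is free -> place at 4.
167 hashes to 4, h2=6; 4 taken -> place at 3.
748 hashes to 4, h2=5; 4 taken -> place at 2.
Table: [—, —, 748, 167, 363, —, 674]

2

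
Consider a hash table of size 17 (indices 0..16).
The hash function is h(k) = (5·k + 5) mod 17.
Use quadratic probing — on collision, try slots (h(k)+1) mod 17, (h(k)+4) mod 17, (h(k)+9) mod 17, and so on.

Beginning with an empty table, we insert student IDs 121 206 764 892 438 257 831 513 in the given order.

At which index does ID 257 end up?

7

121: h=15 => slot 15
206: h=15, probe 15,16 => slot 16
764: h=0 => slot 0
892: h=11 => slot 11
438: h=2 => slot 2
257: h=15, probe 15,16,2,7 => slot 7
831: h=12 => slot 12
513: h=3 => slot 3
Table: [764, ∅, 438, 513, ∅, ∅, ∅, 257, ∅, ∅, ∅, 892, 831, ∅, ∅, 121, 206]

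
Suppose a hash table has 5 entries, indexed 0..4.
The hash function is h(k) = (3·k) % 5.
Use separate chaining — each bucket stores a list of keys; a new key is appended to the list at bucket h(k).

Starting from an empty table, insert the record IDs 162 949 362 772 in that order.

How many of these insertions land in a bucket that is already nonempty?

Insert 162: h=1, bucket 1 empty → new chain.
Insert 949: h=2, bucket 2 empty → new chain.
Insert 362: h=1, bucket 1 nonempty → append to chain.
Insert 772: h=1, bucket 1 nonempty → append to chain.
Final buckets:
0: —
1: 162 -> 362 -> 772
2: 949
3: —
4: —

2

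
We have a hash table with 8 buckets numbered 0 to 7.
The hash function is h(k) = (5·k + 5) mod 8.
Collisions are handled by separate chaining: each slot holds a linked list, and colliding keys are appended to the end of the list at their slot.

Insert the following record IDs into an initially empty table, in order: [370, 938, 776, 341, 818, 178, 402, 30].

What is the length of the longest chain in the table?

370 -> bucket 7
938 -> bucket 7 (collision)
776 -> bucket 5
341 -> bucket 6
818 -> bucket 7 (collision)
178 -> bucket 7 (collision)
402 -> bucket 7 (collision)
30 -> bucket 3
Final buckets:
0: —
1: —
2: —
3: 30
4: —
5: 776
6: 341
7: 370 -> 938 -> 818 -> 178 -> 402

5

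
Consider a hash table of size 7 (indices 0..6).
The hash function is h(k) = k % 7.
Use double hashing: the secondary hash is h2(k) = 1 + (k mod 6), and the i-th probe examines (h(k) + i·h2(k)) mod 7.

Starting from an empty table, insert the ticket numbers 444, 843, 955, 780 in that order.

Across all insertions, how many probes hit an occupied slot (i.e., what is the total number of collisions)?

3

444 hashes to 3; slot 3 is free => place at 3.
843 hashes to 3, h2=4; 3 taken => place at 0.
955 hashes to 3, h2=2; 3 taken => place at 5.
780 hashes to 3, h2=1; 3 taken => place at 4.
Table: [843, _, _, 444, 780, 955, _]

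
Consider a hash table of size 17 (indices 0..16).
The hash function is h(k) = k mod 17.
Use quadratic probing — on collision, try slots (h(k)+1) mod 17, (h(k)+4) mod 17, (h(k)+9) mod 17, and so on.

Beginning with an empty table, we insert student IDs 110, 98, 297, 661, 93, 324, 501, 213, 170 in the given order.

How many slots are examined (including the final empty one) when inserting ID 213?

2

110: h=8 → slot 8
98: h=13 → slot 13
297: h=8, probe 8,9 → slot 9
661: h=15 → slot 15
93: h=8, probe 8,9,12 → slot 12
324: h=1 → slot 1
501: h=8, probe 8,9,12,0 → slot 0
213: h=9, probe 9,10 → slot 10
170: h=0, probe 0,1,4 → slot 4
Table: [501, 324, ∅, ∅, 170, ∅, ∅, ∅, 110, 297, 213, ∅, 93, 98, ∅, 661, ∅]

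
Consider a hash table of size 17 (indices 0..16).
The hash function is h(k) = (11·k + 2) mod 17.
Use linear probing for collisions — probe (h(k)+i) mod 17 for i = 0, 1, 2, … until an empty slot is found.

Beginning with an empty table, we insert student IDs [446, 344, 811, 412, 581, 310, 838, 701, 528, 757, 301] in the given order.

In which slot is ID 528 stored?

446 hashes to 12; slot 12 is free -> place at 12.
344 hashes to 12; 12 taken -> place at 13.
811 hashes to 15; slot 15 is free -> place at 15.
412 hashes to 12; 12,13 taken -> place at 14.
581 hashes to 1; slot 1 is free -> place at 1.
310 hashes to 12; 12,13,14,15 taken -> place at 16.
838 hashes to 6; slot 6 is free -> place at 6.
701 hashes to 12; 12,13,14,15,16 taken -> place at 0.
528 hashes to 13; 13,14,15,16,0,1 taken -> place at 2.
757 hashes to 16; 16,0,1,2 taken -> place at 3.
301 hashes to 15; 15,16,0,1,2,3 taken -> place at 4.
Table: [701, 581, 528, 757, 301, —, 838, —, —, —, —, —, 446, 344, 412, 811, 310]

2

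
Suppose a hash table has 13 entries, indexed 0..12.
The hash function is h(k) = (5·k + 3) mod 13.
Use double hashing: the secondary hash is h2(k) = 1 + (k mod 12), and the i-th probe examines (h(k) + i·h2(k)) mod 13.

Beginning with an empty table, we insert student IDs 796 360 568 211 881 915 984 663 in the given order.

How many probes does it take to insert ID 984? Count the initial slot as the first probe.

2

Insert 796: h=5, slot 5 empty => index 5.
Insert 360: h=9, slot 9 empty => index 9.
Insert 568: h=9, h2=5, slot 9 occupied => index 1.
Insert 211: h=5, h2=8, slot 5 occupied => index 0.
Insert 881: h=1, h2=6, slot 1 occupied => index 7.
Insert 915: h=2, slot 2 empty => index 2.
Insert 984: h=9, h2=1, slot 9 occupied => index 10.
Insert 663: h=3, slot 3 empty => index 3.
Table: [211, 568, 915, 663, —, 796, —, 881, —, 360, 984, —, —]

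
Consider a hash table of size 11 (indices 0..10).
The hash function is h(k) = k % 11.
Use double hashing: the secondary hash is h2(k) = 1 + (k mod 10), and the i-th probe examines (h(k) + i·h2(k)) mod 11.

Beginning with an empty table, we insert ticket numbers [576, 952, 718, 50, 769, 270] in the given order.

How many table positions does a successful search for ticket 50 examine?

2

576 hashes to 4; slot 4 is free → place at 4.
952 hashes to 6; slot 6 is free → place at 6.
718 hashes to 3; slot 3 is free → place at 3.
50 hashes to 6, h2=1; 6 taken → place at 7.
769 hashes to 10; slot 10 is free → place at 10.
270 hashes to 6, h2=1; 6,7 taken → place at 8.
Table: [-, -, -, 718, 576, -, 952, 50, 270, -, 769]
Lookup 50: h=6, h2=1, probe 6,7 → found at 7.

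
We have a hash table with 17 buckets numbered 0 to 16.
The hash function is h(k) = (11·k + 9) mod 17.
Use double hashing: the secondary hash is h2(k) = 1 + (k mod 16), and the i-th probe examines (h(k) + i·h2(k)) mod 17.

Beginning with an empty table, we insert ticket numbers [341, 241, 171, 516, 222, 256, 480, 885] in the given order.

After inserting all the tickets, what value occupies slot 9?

341 hashes to 3; slot 3 is free => place at 3.
241 hashes to 8; slot 8 is free => place at 8.
171 hashes to 3, h2=12; 3 taken => place at 15.
516 hashes to 7; slot 7 is free => place at 7.
222 hashes to 3, h2=15; 3 taken => place at 1.
256 hashes to 3, h2=1; 3 taken => place at 4.
480 hashes to 2; slot 2 is free => place at 2.
885 hashes to 3, h2=6; 3 taken => place at 9.
Table: [∅, 222, 480, 341, 256, ∅, ∅, 516, 241, 885, ∅, ∅, ∅, ∅, ∅, 171, ∅]

885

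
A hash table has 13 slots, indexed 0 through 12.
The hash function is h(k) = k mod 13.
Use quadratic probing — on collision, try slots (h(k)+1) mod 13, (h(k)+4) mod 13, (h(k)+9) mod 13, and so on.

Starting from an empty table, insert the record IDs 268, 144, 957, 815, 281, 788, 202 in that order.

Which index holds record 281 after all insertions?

268: h=8 => slot 8
144: h=1 => slot 1
957: h=8, probe 8,9 => slot 9
815: h=9, probe 9,10 => slot 10
281: h=8, probe 8,9,12 => slot 12
788: h=8, probe 8,9,12,4 => slot 4
202: h=7 => slot 7
Table: [∅, 144, ∅, ∅, 788, ∅, ∅, 202, 268, 957, 815, ∅, 281]

12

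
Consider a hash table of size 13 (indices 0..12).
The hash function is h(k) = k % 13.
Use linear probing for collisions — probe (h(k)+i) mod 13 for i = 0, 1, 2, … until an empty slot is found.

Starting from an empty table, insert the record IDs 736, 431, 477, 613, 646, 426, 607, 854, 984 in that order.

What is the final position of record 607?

736: h=8 => slot 8
431: h=2 => slot 2
477: h=9 => slot 9
613: h=2, probe 2,3 => slot 3
646: h=9, probe 9,10 => slot 10
426: h=10, probe 10,11 => slot 11
607: h=9, probe 9,10,11,12 => slot 12
854: h=9, probe 9,10,11,12,0 => slot 0
984: h=9, probe 9,10,11,12,0,1 => slot 1
Table: [854, 984, 431, 613, -, -, -, -, 736, 477, 646, 426, 607]

12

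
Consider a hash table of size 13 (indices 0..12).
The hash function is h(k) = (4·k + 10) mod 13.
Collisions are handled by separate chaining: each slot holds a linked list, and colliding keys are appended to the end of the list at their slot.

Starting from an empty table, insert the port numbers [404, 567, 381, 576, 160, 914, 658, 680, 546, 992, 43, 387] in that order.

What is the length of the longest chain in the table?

Insert 404: h=1, bucket 1 empty → new chain.
Insert 567: h=3, bucket 3 empty → new chain.
Insert 381: h=0, bucket 0 empty → new chain.
Insert 576: h=0, bucket 0 nonempty → append to chain.
Insert 160: h=0, bucket 0 nonempty → append to chain.
Insert 914: h=0, bucket 0 nonempty → append to chain.
Insert 658: h=3, bucket 3 nonempty → append to chain.
Insert 680: h=0, bucket 0 nonempty → append to chain.
Insert 546: h=10, bucket 10 empty → new chain.
Insert 992: h=0, bucket 0 nonempty → append to chain.
Insert 43: h=0, bucket 0 nonempty → append to chain.
Insert 387: h=11, bucket 11 empty → new chain.
Final buckets:
0: 381 -> 576 -> 160 -> 914 -> 680 -> 992 -> 43
1: 404
2: .
3: 567 -> 658
4: .
5: .
6: .
7: .
8: .
9: .
10: 546
11: 387
12: .

7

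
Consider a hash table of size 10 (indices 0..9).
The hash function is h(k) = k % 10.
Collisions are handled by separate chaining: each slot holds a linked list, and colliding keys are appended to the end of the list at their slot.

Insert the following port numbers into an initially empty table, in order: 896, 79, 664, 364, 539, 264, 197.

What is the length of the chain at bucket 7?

896 -> bucket 6
79 -> bucket 9
664 -> bucket 4
364 -> bucket 4 (collision)
539 -> bucket 9 (collision)
264 -> bucket 4 (collision)
197 -> bucket 7
Final buckets:
0: .
1: .
2: .
3: .
4: 664 -> 364 -> 264
5: .
6: 896
7: 197
8: .
9: 79 -> 539

1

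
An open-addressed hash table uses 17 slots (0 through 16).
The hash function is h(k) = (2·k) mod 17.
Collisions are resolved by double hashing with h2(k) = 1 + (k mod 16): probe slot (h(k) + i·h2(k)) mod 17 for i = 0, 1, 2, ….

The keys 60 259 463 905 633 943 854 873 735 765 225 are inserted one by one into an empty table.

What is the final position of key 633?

4

Insert 60: h=1, slot 1 empty -> index 1.
Insert 259: h=8, slot 8 empty -> index 8.
Insert 463: h=8, h2=16, slot 8 occupied -> index 7.
Insert 905: h=8, h2=10, slots 8,1 occupied -> index 11.
Insert 633: h=8, h2=10, slots 8,1,11 occupied -> index 4.
Insert 943: h=16, slot 16 empty -> index 16.
Insert 854: h=8, h2=7, slot 8 occupied -> index 15.
Insert 873: h=12, slot 12 empty -> index 12.
Insert 735: h=8, h2=16, slots 8,7 occupied -> index 6.
Insert 765: h=0, slot 0 empty -> index 0.
Insert 225: h=8, h2=2, slot 8 occupied -> index 10.
Table: [765, 60, -, -, 633, -, 735, 463, 259, -, 225, 905, 873, -, -, 854, 943]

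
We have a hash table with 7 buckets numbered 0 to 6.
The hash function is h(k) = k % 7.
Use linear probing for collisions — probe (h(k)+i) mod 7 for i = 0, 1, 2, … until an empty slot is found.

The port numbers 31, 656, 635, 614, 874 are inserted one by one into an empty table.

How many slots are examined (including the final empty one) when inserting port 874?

3

31: h=3 → slot 3
656: h=5 → slot 5
635: h=5, probe 5,6 → slot 6
614: h=5, probe 5,6,0 → slot 0
874: h=6, probe 6,0,1 → slot 1
Table: [614, 874, ∅, 31, ∅, 656, 635]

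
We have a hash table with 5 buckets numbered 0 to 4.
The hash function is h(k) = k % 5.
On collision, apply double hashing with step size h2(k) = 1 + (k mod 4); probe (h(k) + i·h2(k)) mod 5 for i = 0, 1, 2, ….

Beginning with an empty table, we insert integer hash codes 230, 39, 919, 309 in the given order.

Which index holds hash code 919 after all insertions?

230: h=0 => slot 0
39: h=4 => slot 4
919: h=4, h2=4, probe 4,3 => slot 3
309: h=4, h2=2, probe 4,1 => slot 1
Table: [230, 309, _, 919, 39]

3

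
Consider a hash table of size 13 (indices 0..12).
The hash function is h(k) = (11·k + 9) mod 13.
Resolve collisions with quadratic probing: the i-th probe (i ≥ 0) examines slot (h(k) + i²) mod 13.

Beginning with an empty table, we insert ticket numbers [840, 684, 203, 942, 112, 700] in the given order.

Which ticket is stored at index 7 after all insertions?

684

Insert 840: h=6, slot 6 empty → index 6.
Insert 684: h=6, slot 6 occupied → index 7.
Insert 203: h=6, slots 6,7 occupied → index 10.
Insert 942: h=10, slot 10 occupied → index 11.
Insert 112: h=6, slots 6,7,10 occupied → index 2.
Insert 700: h=0, slot 0 empty → index 0.
Table: [700, _, 112, _, _, _, 840, 684, _, _, 203, 942, _]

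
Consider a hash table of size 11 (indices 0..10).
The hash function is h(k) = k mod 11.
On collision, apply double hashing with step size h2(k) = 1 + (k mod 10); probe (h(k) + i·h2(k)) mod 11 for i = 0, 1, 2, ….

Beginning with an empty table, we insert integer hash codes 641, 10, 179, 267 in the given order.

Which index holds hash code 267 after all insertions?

0

641: h=3 => slot 3
10: h=10 => slot 10
179: h=3, h2=10, probe 3,2 => slot 2
267: h=3, h2=8, probe 3,0 => slot 0
Table: [267, _, 179, 641, _, _, _, _, _, _, 10]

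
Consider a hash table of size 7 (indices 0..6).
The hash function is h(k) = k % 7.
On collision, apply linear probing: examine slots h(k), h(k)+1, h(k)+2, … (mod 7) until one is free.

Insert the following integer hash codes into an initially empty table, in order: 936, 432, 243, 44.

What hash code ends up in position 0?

243

Insert 936: h=5, slot 5 empty => index 5.
Insert 432: h=5, slot 5 occupied => index 6.
Insert 243: h=5, slots 5,6 occupied => index 0.
Insert 44: h=2, slot 2 empty => index 2.
Table: [243, ∅, 44, ∅, ∅, 936, 432]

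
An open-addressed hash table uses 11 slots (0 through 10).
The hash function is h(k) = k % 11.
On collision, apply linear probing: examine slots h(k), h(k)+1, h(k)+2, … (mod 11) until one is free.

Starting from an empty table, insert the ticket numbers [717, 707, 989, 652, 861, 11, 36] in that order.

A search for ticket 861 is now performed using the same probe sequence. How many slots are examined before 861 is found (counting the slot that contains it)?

717 hashes to 2; slot 2 is free → place at 2.
707 hashes to 3; slot 3 is free → place at 3.
989 hashes to 10; slot 10 is free → place at 10.
652 hashes to 3; 3 taken → place at 4.
861 hashes to 3; 3,4 taken → place at 5.
11 hashes to 0; slot 0 is free → place at 0.
36 hashes to 3; 3,4,5 taken → place at 6.
Table: [11, —, 717, 707, 652, 861, 36, —, —, —, 989]
Lookup 861: h=3, probe 3,4,5 → found at 5.

3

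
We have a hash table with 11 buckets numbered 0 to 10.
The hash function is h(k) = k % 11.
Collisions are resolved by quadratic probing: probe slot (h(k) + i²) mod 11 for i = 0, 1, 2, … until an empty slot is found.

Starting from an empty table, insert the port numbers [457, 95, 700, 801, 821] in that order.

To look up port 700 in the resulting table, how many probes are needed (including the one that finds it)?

457 hashes to 6; slot 6 is free => place at 6.
95 hashes to 7; slot 7 is free => place at 7.
700 hashes to 7; 7 taken => place at 8.
801 hashes to 9; slot 9 is free => place at 9.
821 hashes to 7; 7,8 taken => place at 0.
Table: [821, ., ., ., ., ., 457, 95, 700, 801, .]
Lookup 700: h=7, probe 7,8 → found at 8.

2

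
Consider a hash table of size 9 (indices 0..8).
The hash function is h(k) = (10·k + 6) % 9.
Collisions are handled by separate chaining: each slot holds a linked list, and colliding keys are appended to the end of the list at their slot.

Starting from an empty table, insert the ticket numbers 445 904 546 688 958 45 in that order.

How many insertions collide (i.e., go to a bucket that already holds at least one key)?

3

Insert 445: h=1, bucket 1 empty -> new chain.
Insert 904: h=1, bucket 1 nonempty -> append to chain.
Insert 546: h=3, bucket 3 empty -> new chain.
Insert 688: h=1, bucket 1 nonempty -> append to chain.
Insert 958: h=1, bucket 1 nonempty -> append to chain.
Insert 45: h=6, bucket 6 empty -> new chain.
Final buckets:
0: _
1: 445 -> 904 -> 688 -> 958
2: _
3: 546
4: _
5: _
6: 45
7: _
8: _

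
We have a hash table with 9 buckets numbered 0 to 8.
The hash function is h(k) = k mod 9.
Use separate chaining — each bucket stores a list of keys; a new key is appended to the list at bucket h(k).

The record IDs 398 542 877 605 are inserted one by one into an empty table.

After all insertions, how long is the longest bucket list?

3

Insert 398: h=2, bucket 2 empty → new chain.
Insert 542: h=2, bucket 2 nonempty → append to chain.
Insert 877: h=4, bucket 4 empty → new chain.
Insert 605: h=2, bucket 2 nonempty → append to chain.
Final buckets:
0: ∅
1: ∅
2: 398 -> 542 -> 605
3: ∅
4: 877
5: ∅
6: ∅
7: ∅
8: ∅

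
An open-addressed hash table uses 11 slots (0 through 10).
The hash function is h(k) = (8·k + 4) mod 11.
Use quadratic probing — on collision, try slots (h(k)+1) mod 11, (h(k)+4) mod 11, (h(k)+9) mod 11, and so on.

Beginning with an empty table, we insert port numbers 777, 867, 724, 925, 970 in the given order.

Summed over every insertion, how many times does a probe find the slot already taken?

777: h=5 → slot 5
867: h=10 → slot 10
724: h=10, probe 10,0 → slot 0
925: h=1 → slot 1
970: h=9 → slot 9
Table: [724, 925, ∅, ∅, ∅, 777, ∅, ∅, ∅, 970, 867]

1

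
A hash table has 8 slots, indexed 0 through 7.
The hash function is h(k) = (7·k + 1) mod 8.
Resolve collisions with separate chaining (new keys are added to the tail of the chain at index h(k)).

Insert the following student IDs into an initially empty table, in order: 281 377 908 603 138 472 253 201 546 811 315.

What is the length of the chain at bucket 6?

281 → bucket 0
377 → bucket 0 (collision)
908 → bucket 5
603 → bucket 6
138 → bucket 7
472 → bucket 1
253 → bucket 4
201 → bucket 0 (collision)
546 → bucket 7 (collision)
811 → bucket 6 (collision)
315 → bucket 6 (collision)
Final buckets:
0: 281 -> 377 -> 201
1: 472
2: _
3: _
4: 253
5: 908
6: 603 -> 811 -> 315
7: 138 -> 546

3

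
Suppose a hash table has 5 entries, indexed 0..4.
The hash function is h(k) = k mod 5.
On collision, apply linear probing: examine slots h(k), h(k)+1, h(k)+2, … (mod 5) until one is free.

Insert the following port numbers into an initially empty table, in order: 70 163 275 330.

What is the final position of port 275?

70 hashes to 0; slot 0 is free => place at 0.
163 hashes to 3; slot 3 is free => place at 3.
275 hashes to 0; 0 taken => place at 1.
330 hashes to 0; 0,1 taken => place at 2.
Table: [70, 275, 330, 163, _]

1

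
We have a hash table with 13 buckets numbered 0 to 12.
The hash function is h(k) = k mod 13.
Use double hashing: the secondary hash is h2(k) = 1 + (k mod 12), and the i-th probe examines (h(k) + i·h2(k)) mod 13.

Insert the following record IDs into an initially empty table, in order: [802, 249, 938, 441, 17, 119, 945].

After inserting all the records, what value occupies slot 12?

441

802: h=9 → slot 9
249: h=2 → slot 2
938: h=2, h2=3, probe 2,5 → slot 5
441: h=12 → slot 12
17: h=4 → slot 4
119: h=2, h2=12, probe 2,1 → slot 1
945: h=9, h2=10, probe 9,6 → slot 6
Table: [∅, 119, 249, ∅, 17, 938, 945, ∅, ∅, 802, ∅, ∅, 441]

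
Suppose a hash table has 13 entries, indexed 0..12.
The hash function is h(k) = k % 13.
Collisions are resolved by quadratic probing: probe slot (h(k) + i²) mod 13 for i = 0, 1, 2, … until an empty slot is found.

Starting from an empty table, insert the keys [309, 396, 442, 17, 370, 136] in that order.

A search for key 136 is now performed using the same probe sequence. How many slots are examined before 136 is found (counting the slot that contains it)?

4

Insert 309: h=10, slot 10 empty -> index 10.
Insert 396: h=6, slot 6 empty -> index 6.
Insert 442: h=0, slot 0 empty -> index 0.
Insert 17: h=4, slot 4 empty -> index 4.
Insert 370: h=6, slot 6 occupied -> index 7.
Insert 136: h=6, slots 6,7,10 occupied -> index 2.
Table: [442, _, 136, _, 17, _, 396, 370, _, _, 309, _, _]
Lookup 136: h=6, probe 6,7,10,2 → found at 2.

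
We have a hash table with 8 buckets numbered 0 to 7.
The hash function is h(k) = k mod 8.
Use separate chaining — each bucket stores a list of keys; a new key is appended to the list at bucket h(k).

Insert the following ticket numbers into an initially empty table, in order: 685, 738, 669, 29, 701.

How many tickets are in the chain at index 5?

4

685 -> bucket 5
738 -> bucket 2
669 -> bucket 5 (collision)
29 -> bucket 5 (collision)
701 -> bucket 5 (collision)
Final buckets:
0: ∅
1: ∅
2: 738
3: ∅
4: ∅
5: 685 -> 669 -> 29 -> 701
6: ∅
7: ∅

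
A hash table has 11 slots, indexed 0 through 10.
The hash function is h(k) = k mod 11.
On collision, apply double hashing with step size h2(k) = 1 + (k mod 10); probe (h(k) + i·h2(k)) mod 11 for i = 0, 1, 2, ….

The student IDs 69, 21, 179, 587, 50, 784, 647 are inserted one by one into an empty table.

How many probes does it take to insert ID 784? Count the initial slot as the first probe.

2

Insert 69: h=3, slot 3 empty → index 3.
Insert 21: h=10, slot 10 empty → index 10.
Insert 179: h=3, h2=10, slot 3 occupied → index 2.
Insert 587: h=4, slot 4 empty → index 4.
Insert 50: h=6, slot 6 empty → index 6.
Insert 784: h=3, h2=5, slot 3 occupied → index 8.
Insert 647: h=9, slot 9 empty → index 9.
Table: [-, -, 179, 69, 587, -, 50, -, 784, 647, 21]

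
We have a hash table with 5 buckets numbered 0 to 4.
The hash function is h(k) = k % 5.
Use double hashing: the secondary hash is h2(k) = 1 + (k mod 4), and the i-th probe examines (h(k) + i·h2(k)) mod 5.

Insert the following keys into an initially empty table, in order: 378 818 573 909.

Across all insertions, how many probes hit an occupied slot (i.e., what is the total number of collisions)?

Insert 378: h=3, slot 3 empty => index 3.
Insert 818: h=3, h2=3, slot 3 occupied => index 1.
Insert 573: h=3, h2=2, slot 3 occupied => index 0.
Insert 909: h=4, slot 4 empty => index 4.
Table: [573, 818, _, 378, 909]

2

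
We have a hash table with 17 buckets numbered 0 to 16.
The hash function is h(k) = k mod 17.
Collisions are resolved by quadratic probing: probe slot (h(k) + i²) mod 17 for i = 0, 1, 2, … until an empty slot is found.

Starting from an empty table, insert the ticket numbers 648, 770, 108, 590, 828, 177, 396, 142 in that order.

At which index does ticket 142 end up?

648: h=2 → slot 2
770: h=5 → slot 5
108: h=6 → slot 6
590: h=12 → slot 12
828: h=12, probe 12,13 → slot 13
177: h=7 → slot 7
396: h=5, probe 5,6,9 → slot 9
142: h=6, probe 6,7,10 → slot 10
Table: [-, -, 648, -, -, 770, 108, 177, -, 396, 142, -, 590, 828, -, -, -]

10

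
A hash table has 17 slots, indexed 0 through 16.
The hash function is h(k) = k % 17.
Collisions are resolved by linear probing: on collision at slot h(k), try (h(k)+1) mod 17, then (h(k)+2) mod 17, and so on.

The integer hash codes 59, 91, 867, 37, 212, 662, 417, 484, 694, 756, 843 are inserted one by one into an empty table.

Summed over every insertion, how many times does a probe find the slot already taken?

12

Insert 59: h=8, slot 8 empty => index 8.
Insert 91: h=6, slot 6 empty => index 6.
Insert 867: h=0, slot 0 empty => index 0.
Insert 37: h=3, slot 3 empty => index 3.
Insert 212: h=8, slot 8 occupied => index 9.
Insert 662: h=16, slot 16 empty => index 16.
Insert 417: h=9, slot 9 occupied => index 10.
Insert 484: h=8, slots 8,9,10 occupied => index 11.
Insert 694: h=14, slot 14 empty => index 14.
Insert 756: h=8, slots 8,9,10,11 occupied => index 12.
Insert 843: h=10, slots 10,11,12 occupied => index 13.
Table: [867, —, —, 37, —, —, 91, —, 59, 212, 417, 484, 756, 843, 694, —, 662]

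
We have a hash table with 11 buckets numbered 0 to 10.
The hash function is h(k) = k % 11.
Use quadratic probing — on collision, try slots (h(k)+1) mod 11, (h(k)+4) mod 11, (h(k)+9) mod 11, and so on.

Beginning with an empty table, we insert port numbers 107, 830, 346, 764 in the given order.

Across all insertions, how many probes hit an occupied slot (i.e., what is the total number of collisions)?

3

107: h=8 => slot 8
830: h=5 => slot 5
346: h=5, probe 5,6 => slot 6
764: h=5, probe 5,6,9 => slot 9
Table: [—, —, —, —, —, 830, 346, —, 107, 764, —]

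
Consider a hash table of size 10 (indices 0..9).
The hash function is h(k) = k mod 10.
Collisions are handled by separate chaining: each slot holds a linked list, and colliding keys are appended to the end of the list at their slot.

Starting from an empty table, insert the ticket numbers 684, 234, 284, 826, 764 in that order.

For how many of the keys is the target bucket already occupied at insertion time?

3

684 -> bucket 4
234 -> bucket 4 (collision)
284 -> bucket 4 (collision)
826 -> bucket 6
764 -> bucket 4 (collision)
Final buckets:
0: .
1: .
2: .
3: .
4: 684 -> 234 -> 284 -> 764
5: .
6: 826
7: .
8: .
9: .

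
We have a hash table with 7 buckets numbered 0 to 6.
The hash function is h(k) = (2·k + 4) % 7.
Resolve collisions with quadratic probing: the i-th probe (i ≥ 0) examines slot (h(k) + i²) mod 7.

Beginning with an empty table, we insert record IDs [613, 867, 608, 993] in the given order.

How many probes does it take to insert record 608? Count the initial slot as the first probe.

2

613: h=5 => slot 5
867: h=2 => slot 2
608: h=2, probe 2,3 => slot 3
993: h=2, probe 2,3,6 => slot 6
Table: [_, _, 867, 608, _, 613, 993]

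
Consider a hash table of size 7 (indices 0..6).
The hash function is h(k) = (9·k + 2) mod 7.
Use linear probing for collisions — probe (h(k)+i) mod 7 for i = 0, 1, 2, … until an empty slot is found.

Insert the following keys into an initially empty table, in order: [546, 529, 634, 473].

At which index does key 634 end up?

4

546 hashes to 2; slot 2 is free -> place at 2.
529 hashes to 3; slot 3 is free -> place at 3.
634 hashes to 3; 3 taken -> place at 4.
473 hashes to 3; 3,4 taken -> place at 5.
Table: [-, -, 546, 529, 634, 473, -]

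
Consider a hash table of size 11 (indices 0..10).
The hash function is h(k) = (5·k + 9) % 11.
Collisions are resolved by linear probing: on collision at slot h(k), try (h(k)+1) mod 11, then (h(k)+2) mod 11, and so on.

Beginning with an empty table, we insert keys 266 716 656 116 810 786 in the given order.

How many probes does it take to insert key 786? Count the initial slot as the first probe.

266: h=8 → slot 8
716: h=3 → slot 3
656: h=0 → slot 0
116: h=6 → slot 6
810: h=0, probe 0,1 → slot 1
786: h=1, probe 1,2 → slot 2
Table: [656, 810, 786, 716, -, -, 116, -, 266, -, -]

2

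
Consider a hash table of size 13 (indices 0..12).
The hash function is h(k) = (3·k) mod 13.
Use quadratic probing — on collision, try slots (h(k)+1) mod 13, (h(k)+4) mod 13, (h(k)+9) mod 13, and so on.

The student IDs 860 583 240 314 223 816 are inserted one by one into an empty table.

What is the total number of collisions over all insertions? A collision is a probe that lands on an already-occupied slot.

Insert 860: h=6, slot 6 empty -> index 6.
Insert 583: h=7, slot 7 empty -> index 7.
Insert 240: h=5, slot 5 empty -> index 5.
Insert 314: h=6, slots 6,7 occupied -> index 10.
Insert 223: h=6, slots 6,7,10 occupied -> index 2.
Insert 816: h=4, slot 4 empty -> index 4.
Table: [∅, ∅, 223, ∅, 816, 240, 860, 583, ∅, ∅, 314, ∅, ∅]

5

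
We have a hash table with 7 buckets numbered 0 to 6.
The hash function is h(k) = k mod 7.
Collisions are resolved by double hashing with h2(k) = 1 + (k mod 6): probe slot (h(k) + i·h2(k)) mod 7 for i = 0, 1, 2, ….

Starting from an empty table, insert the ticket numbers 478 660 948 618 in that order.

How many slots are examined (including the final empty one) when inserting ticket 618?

Insert 478: h=2, slot 2 empty => index 2.
Insert 660: h=2, h2=1, slot 2 occupied => index 3.
Insert 948: h=3, h2=1, slot 3 occupied => index 4.
Insert 618: h=2, h2=1, slots 2,3,4 occupied => index 5.
Table: [., ., 478, 660, 948, 618, .]

4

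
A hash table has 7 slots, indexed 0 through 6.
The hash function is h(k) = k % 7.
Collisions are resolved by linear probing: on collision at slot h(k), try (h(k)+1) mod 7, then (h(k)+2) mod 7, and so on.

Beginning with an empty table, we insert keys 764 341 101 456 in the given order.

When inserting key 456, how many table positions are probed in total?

764: h=1 => slot 1
341: h=5 => slot 5
101: h=3 => slot 3
456: h=1, probe 1,2 => slot 2
Table: [∅, 764, 456, 101, ∅, 341, ∅]

2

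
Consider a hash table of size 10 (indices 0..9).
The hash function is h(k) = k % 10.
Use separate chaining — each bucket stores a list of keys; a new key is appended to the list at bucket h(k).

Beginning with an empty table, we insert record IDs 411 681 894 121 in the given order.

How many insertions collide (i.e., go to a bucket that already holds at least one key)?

Insert 411: h=1, bucket 1 empty → new chain.
Insert 681: h=1, bucket 1 nonempty → append to chain.
Insert 894: h=4, bucket 4 empty → new chain.
Insert 121: h=1, bucket 1 nonempty → append to chain.
Final buckets:
0: _
1: 411 -> 681 -> 121
2: _
3: _
4: 894
5: _
6: _
7: _
8: _
9: _

2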